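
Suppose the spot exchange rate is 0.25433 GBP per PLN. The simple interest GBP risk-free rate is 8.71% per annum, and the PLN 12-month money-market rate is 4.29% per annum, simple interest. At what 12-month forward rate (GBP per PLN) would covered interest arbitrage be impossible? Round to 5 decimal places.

0.26511

T = 1 year.
GBP growth factor: 1 + 0.0871×1 = 1.087100.
Growth of 1 PLN over T: 1 + 0.0429×1 = 1.042900.
Forward (GBP per PLN) = 0.25433 × 1.087100 / 1.042900 = 0.2651090.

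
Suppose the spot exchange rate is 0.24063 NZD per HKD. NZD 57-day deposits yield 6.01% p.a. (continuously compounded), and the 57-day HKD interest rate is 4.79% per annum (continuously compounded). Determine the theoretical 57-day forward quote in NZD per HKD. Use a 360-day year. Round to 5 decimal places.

T = 57/360 years.
NZD accumulates by e^(0.0601×57/360) = 1.0095613.
Growth of 1 HKD over T: e^(0.0479×57/360) = 1.007613.
CIP: F = S · (grow NZD)/(grow HKD) = 0.24063 × 1.0095613/1.007613 = 0.2410953 NZD per HKD.

0.24110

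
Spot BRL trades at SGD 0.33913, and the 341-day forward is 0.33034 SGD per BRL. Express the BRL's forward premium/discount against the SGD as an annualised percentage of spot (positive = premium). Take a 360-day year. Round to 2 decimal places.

T = 341/360 years.
(F − S)/S = (0.33034 − 0.33913)/0.33913 = -0.0259193.
Annualise by dividing by T: -0.0259193 / (341/360) = -0.027363 → -2.74%.

-2.74%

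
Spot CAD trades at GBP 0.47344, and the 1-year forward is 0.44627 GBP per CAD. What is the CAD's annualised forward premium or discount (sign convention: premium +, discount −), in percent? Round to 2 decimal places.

-5.74%

T = 1 year.
(F − S)/S = (0.44627 − 0.47344)/0.47344 = -0.0573885.
Per annum: -0.0573885 / 1 = -0.057389 = -5.74%.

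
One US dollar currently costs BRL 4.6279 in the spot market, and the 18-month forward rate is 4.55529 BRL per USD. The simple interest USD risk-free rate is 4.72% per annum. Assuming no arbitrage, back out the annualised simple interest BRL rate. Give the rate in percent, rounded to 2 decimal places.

T = 18/12 years.
F/S = 4.55529/4.6279 = 0.9843104 = (growth of BRL) / (growth of USD).
USD growth factor: 1 + 0.0472×18/12 = 1.070800.
Hence g_BRL = 1.0539996.
r = (1.0539996 − 1)/(18/12) = 0.036000 → 3.60%.

3.60%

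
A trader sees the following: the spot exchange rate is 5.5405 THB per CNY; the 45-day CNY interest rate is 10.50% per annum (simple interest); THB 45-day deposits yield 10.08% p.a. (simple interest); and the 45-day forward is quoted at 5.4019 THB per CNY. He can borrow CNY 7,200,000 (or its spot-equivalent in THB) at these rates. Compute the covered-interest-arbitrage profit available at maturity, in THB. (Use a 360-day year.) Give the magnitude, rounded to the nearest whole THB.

T = 45/360 years.
Route A — deposit CNY, sell forward: 7,200,000 × 1.013125 × 5.4019 = THB 39,404,159.55.
Route B — convert at spot, deposit THB: 7,200,000 × 5.5405 × 1.012600 = THB 40,394,234.16.
The quoted forward undervalues CNY, so borrow CNY, convert to THB at spot, deposit the THB at 10.08%, and buy CNY forward at 5.4019 to cover the loan.
Arbitrage profit = |39,404,159.55 − 40,394,234.16| = THB 990,075.

THB 990,075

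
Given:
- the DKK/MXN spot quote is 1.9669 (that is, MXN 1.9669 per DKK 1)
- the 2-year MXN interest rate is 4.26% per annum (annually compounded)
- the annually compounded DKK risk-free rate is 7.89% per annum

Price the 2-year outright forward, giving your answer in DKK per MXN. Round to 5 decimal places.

0.54443

T = 2 years.
MXN growth factor: (1 + 0.0426)^2 = 1.0870148.
Growth of 1 DKK over T: (1 + 0.0789)^2 = 1.1640252.
CIP: F = S · (grow MXN)/(grow DKK) = 1.9669 × 1.0870148/1.1640252 = 1.836772 MXN per DKK.
Quoted the other way: 1/1.836772 = 0.54443 DKK per MXN.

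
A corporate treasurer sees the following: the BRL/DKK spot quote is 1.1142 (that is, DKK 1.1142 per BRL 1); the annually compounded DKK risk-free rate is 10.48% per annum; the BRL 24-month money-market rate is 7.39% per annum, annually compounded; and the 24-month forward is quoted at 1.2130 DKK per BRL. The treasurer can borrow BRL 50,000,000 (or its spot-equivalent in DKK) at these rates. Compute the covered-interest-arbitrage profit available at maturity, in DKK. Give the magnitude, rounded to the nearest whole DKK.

T = 2 years.
Invest the BRL and cover forward: 50,000,000 × 1.15326121 × 1.2130 = DKK 69,945,292.39.
Convert at spot and invest in DKK: 50,000,000 × 1.1142 × 1.22058304 = DKK 67,998,681.16.
The quoted forward overvalues BRL, so borrow DKK, buy BRL at spot, deposit the BRL at 7.39%, and sell the proceeds forward at 1.2130.
Profit = 69,945,292.39 − 67,998,681.16 = DKK 1,946,611.

DKK 1,946,611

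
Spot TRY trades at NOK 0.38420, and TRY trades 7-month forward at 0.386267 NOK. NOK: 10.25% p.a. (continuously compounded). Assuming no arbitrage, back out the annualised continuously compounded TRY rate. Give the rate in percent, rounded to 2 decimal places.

9.33%

T = 7/12 years.
By CIP, F/S equals the NOK-to-TRY growth ratio: 0.386267/0.3842 = 1.0053800.
The NOK side grows by e^(0.1025×7/12) = 1.0616154.
So the TRY growth factor = 1.0559345.
Take logs: ln 1.0559345 / (7/12) = 0.093302, so 9.33%.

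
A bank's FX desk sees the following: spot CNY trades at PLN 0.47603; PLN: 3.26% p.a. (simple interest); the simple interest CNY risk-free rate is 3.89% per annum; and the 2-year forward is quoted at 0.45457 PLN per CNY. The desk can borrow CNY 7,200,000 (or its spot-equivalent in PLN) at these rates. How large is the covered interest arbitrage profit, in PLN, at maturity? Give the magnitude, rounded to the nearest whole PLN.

T = 2 years.
Keep in CNY, deliver into the forward: 7,200,000·1.077800·0.45457 = PLN 3,527,535.93.
Swap to PLN now, deposit: 7,200,000·0.47603·1.065200 = PLN 3,650,883.52.
The quoted forward undervalues CNY, so borrow CNY, convert to PLN at spot, deposit the PLN at 3.26%, and buy CNY forward at 0.45457 to cover the loan.
Profit = 3,650,883.52 − 3,527,535.93 = PLN 123,348.

PLN 123,348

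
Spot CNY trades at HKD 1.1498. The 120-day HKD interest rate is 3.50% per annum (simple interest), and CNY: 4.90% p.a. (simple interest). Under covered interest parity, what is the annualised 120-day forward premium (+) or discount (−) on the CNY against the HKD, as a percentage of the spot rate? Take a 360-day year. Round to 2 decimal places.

-1.38%

T = 120/360 years.
F = S · g_HKD/g_CNY = 1.1498 × 1.0116667/1.0163333 = 1.1445206.
Annualised premium = (F − S)/S × (1/T) = (1.1445206 − 1.1498)/1.1498 ÷ (120/360) = -1.38%.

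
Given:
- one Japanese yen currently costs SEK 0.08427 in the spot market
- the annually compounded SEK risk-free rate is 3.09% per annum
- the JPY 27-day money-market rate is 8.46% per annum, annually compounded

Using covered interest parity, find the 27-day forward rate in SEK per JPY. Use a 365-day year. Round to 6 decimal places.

T = 27/365 years.
SEK growth factor: (1 + 0.0309)^(27/365) = 1.0022537.
JPY accumulates by (1 + 0.0846)^(27/365) = 1.0060255.
Forward (SEK per JPY) = 0.08427 × 1.0022537 / 1.0060255 = 0.08395405.

0.083954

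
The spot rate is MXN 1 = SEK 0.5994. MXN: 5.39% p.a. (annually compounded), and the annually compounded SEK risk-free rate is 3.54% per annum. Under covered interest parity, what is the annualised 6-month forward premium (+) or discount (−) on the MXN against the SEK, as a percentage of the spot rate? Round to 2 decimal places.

T = 6/12 years.
F = S · g_SEK/g_MXN = 0.5994 × 1.0175461/1.0265963 = 0.5941158.
Annualised premium = (F − S)/S × (1/T) = (0.5941158 − 0.5994)/0.5994 ÷ (6/12) = -1.76%.

-1.76%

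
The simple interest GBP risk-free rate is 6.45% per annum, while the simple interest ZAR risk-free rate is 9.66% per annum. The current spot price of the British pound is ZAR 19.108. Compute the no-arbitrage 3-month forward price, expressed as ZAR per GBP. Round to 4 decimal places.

T = 3/12 years.
ZAR growth factor: 1 + 0.0966×3/12 = 1.024150.
Growth of 1 GBP over T: 1 + 0.0645×3/12 = 1.016125.
So F = 19.108 × 1.024150 / 1.016125 = 19.258908 (ZAR/GBP).

19.2589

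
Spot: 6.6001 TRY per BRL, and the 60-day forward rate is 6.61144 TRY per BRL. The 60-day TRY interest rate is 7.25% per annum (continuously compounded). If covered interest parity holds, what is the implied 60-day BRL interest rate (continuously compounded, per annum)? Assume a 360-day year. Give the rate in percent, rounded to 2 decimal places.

6.22%

T = 60/360 years.
F/S = 6.61144/6.6001 = 1.0017182 = (growth of TRY) / (growth of BRL).
The TRY side grows by e^(0.0725×60/360) = 1.0121566.
So the BRL growth factor = 1.0104205.
r = ln(1.0104205)/(60/360) = 0.062199 → 6.22%.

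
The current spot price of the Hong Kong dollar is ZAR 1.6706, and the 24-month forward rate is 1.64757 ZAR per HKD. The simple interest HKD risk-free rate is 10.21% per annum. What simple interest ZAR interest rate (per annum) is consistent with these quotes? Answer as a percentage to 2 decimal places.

T = 2 years.
CIP gives F = S · g_ZAR/g_HKD, so g_ZAR/g_HKD = 1.64757/1.6706 = 0.9862145.
HKD growth factor: 1 + 0.1021×2 = 1.204200.
That pins the ZAR growth at 1.1875995.
(1.1875995 − 1)/T = 0.093800, i.e. 9.38%.

9.38%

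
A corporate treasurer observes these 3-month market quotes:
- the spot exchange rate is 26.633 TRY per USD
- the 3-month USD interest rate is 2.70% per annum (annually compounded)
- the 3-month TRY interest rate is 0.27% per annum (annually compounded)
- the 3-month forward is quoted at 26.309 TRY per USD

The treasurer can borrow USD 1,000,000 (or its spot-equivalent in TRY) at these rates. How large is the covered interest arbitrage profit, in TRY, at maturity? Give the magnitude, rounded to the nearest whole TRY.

TRY 166,144

T = 3/12 years.
Invest the USD and cover forward: 1,000,000 × 1.0066827131 × 26.309 = TRY 26,484,815.50.
Convert at spot and invest in TRY: 1,000,000 × 26.633 × 1.0006743176 = TRY 26,650,959.10.
The quoted forward undervalues USD, so borrow USD, convert to TRY at spot, deposit the TRY at 0.27%, and buy USD forward at 26.309 to cover the loan.
Profit = 26,650,959.10 − 26,484,815.50 = TRY 166,144.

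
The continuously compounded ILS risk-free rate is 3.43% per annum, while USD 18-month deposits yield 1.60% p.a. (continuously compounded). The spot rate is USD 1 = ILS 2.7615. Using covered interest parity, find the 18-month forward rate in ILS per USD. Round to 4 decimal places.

T = 18/12 years.
Growth of 1 ILS over T: e^(0.0343×18/12) = 1.0527965.
USD accumulates by e^(0.0160×18/12) = 1.0242903.
So F = 2.7615 × 1.0527965 / 1.0242903 = 2.838353 (ILS/USD).

2.8384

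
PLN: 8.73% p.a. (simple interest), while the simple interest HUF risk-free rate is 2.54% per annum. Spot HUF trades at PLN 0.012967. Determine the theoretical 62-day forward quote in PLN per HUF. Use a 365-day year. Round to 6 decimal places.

T = 62/365 years.
Growth of 1 PLN over T: 1 + 0.0873×62/365 = 1.014829.
HUF accumulates by 1 + 0.0254×62/365 = 1.0043145.
Forward (PLN per HUF) = 0.012967 × 1.014829 / 1.0043145 = 0.01310276.

0.013103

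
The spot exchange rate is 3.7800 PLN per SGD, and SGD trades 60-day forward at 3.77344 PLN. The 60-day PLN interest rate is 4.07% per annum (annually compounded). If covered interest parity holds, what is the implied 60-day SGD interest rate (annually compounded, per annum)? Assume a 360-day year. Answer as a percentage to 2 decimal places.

T = 60/360 years.
F/S = 3.77344/3.78 = 0.9982646 = (growth of PLN) / (growth of SGD).
PLN growth factor: (1 + 0.0407)^(60/360) = 1.0066711.
Hence g_SGD = 1.0084211.
r = 1.0084211^(360/60) − 1 = 0.051602 → 5.16%.

5.16%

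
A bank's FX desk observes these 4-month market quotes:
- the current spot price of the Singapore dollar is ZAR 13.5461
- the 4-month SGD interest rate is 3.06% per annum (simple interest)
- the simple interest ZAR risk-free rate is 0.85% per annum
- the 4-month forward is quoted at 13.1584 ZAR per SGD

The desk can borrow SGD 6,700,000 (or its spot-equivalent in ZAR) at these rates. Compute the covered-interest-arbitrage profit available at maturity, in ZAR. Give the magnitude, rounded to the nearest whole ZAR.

ZAR 1,955,495

T = 4/12 years.
Route A — deposit SGD, sell forward: 6,700,000 × 1.010200 × 13.1584 = ZAR 89,060,525.06.
Route B — convert at spot, deposit ZAR: 6,700,000 × 13.5461 × 1.0028333333 = ZAR 91,016,020.13.
The quoted forward undervalues SGD, so borrow SGD, convert to ZAR at spot, deposit the ZAR at 0.85%, and buy SGD forward at 13.1584 to cover the loan.
Arbitrage profit = |89,060,525.06 − 91,016,020.13| = ZAR 1,955,495.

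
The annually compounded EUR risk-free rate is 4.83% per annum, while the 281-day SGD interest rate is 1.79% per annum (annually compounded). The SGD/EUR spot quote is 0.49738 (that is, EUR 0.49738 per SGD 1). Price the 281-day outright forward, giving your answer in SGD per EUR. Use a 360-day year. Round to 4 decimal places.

T = 281/360 years.
EUR accumulates by (1 + 0.0483)^(281/360) = 1.0375049.
SGD growth factor: (1 + 0.0179)^(281/360) = 1.0139447.
CIP: F = S · (grow EUR)/(grow SGD) = 0.49738 × 1.0375049/1.0139447 = 0.5089372 EUR per SGD.
Quoted the other way: 1/0.5089372 = 1.9649 SGD per EUR.

1.9649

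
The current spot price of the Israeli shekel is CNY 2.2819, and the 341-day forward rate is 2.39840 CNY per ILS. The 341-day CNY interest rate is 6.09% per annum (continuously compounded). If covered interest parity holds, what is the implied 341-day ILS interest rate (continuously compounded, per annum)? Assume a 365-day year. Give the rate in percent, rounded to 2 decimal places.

0.76%

T = 341/365 years.
By CIP, F/S equals the CNY-to-ILS growth ratio: 2.3984/2.2819 = 1.0510539.
The CNY side grows by e^(0.0609×341/365) = 1.0585453.
Hence g_ILS = 1.0071275.
Take logs: ln 1.0071275 / (341/365) = 0.007602, so 0.76%.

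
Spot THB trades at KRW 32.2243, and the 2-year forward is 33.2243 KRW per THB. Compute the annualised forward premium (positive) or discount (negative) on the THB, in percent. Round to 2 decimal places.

+1.55%

T = 2 years.
(F − S)/S = (33.2243 − 32.2243)/32.2243 = 0.0310325.
×(1/T) gives 1.55% p.a.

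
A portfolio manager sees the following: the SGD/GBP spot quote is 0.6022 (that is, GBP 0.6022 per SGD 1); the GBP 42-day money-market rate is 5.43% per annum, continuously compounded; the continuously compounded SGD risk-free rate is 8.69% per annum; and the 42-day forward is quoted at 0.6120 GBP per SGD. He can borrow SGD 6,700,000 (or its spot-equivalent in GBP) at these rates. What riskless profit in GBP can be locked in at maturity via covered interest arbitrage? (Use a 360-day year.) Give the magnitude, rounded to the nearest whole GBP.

T = 42/360 years.
Invest the SGD and cover forward: 6,700,000 × 1.0101899 × 0.6120 = GBP 4,142,182.67.
Convert at spot and invest in GBP: 6,700,000 × 0.6022 × 1.006355109 = GBP 4,060,381.21.
The quoted forward overvalues SGD, so borrow GBP, buy SGD at spot, deposit the SGD at 8.69%, and sell the proceeds forward at 0.6120.
Arbitrage profit = |4,142,182.67 − 4,060,381.21| = GBP 81,801.

GBP 81,801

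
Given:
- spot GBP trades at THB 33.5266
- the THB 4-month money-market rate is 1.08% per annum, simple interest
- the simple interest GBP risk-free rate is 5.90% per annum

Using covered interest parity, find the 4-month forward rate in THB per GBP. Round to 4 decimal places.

T = 4/12 years.
THB growth factor: 1 + 0.0108×4/12 = 1.003600.
GBP growth factor: 1 + 0.0590×4/12 = 1.01966667.
So F = 33.5266 × 1.003600 / 1.01966667 = 32.998329 (THB/GBP).

32.9983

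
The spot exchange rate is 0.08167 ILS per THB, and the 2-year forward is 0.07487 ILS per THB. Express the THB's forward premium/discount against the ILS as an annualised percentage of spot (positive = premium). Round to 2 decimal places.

-4.16%

T = 2 years.
Period premium: (0.07487 − 0.08167)/0.08167 = -0.0832619.
Annualise by dividing by T: -0.0832619 / 2 = -0.041631 → -4.16%.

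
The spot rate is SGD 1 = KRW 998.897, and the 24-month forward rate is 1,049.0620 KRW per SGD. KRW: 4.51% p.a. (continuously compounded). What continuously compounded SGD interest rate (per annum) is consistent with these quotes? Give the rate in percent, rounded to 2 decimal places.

T = 2 years.
By CIP, F/S equals the KRW-to-SGD growth ratio: 1049.062/998.897 = 1.0502204.
KRW growth factor: e^(0.0451×2) = 1.0943931.
So the SGD growth factor = 1.0420604.
Take logs: ln 1.0420604 / 2 = 0.020600, so 2.06%.

2.06%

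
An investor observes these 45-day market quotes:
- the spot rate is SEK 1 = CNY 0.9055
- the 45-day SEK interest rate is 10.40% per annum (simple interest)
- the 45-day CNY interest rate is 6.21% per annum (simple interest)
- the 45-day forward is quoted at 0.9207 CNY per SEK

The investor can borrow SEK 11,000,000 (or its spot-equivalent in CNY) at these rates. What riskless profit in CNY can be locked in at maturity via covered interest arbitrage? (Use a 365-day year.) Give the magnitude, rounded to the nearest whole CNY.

T = 45/365 years.
Invest the SEK and cover forward: 11,000,000 × 1.0128219178 × 0.9207 = CNY 10,257,556.54.
Convert at spot and invest in CNY: 11,000,000 × 0.9055 × 1.0076561644 = CNY 10,036,759.23.
The quoted forward overvalues SEK, so borrow CNY, buy SEK at spot, deposit the SEK at 10.40%, and sell the proceeds forward at 0.9207.
Arbitrage profit = |10,257,556.54 − 10,036,759.23| = CNY 220,797.

CNY 220,797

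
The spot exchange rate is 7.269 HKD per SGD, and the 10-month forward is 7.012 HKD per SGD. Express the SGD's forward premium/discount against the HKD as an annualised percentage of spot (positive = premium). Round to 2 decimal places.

T = 10/12 years.
SGD trades forward at -3.53556% vs spot over the period.
Per annum: -0.0353556 / (10/12) = -0.042427 = -4.24%.

-4.24%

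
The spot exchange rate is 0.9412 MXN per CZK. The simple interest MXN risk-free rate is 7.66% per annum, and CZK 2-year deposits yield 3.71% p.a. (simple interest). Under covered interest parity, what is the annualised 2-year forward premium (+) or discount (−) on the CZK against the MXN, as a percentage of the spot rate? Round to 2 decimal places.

T = 2 years.
No-arbitrage forward: 0.9412 × 1.153200 / 1.074200 = 1.0104188 MXN/CZK.
(F − S)/S ÷ T = (1.0104188 − 0.9412)/0.9412/2 = 0.036772 → 3.68%.

+3.68%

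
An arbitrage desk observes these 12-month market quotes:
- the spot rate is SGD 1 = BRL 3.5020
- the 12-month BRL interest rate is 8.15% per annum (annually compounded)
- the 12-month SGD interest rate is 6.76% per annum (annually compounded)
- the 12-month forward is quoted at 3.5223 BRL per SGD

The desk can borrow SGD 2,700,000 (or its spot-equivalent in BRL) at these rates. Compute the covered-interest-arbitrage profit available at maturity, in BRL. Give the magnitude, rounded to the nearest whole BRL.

BRL 72,915

T = 1 year.
Keep in SGD, deliver into the forward: 2,700,000·1.067600·3.5223 = BRL 10,153,100.20.
Swap to BRL now, deposit: 2,700,000·3.5020·1.081500 = BRL 10,226,015.10.
The quoted forward undervalues SGD, so borrow SGD, convert to BRL at spot, deposit the BRL at 8.15%, and buy SGD forward at 3.5223 to cover the loan.
Profit = 10,226,015.10 − 10,153,100.20 = BRL 72,915.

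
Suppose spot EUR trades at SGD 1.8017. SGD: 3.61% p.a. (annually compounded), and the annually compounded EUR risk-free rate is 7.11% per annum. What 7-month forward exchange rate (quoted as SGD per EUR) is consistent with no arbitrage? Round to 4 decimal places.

1.7671

T = 7/12 years.
SGD growth factor: (1 + 0.0361)^(7/12) = 1.0209026.
EUR accumulates by (1 + 0.0711)^(7/12) = 1.0408804.
CIP: F = S · (grow SGD)/(grow EUR) = 1.8017 × 1.0209026/1.0408804 = 1.767120 SGD per EUR.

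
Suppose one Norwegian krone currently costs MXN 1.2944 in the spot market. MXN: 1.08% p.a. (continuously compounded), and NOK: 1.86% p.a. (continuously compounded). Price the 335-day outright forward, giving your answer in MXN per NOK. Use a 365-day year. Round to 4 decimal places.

T = 335/365 years.
Growth of 1 MXN over T: e^(0.0108×335/365) = 1.0099616.
NOK growth factor: e^(0.0186×335/365) = 1.0172178.
So F = 1.2944 × 1.0099616 / 1.0172178 = 1.285167 (MXN/NOK).

1.2852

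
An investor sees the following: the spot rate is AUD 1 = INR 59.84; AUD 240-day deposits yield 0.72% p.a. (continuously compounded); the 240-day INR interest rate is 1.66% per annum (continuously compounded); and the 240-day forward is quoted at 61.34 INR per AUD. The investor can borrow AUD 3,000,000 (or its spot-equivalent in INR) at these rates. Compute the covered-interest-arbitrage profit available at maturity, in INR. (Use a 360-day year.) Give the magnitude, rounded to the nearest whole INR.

INR 3,387,698

T = 240/360 years.
Keep in AUD, deliver into the forward: 3,000,000·1.00481153845·61.34 = INR 184,905,419.31.
Swap to INR now, deposit: 3,000,000·59.84·1.01112812874 = INR 181,517,721.67.
The quoted forward overvalues AUD, so borrow INR, buy AUD at spot, deposit the AUD at 0.72%, and sell the proceeds forward at 61.34.
The gap between the two covered legs is INR 3,387,698.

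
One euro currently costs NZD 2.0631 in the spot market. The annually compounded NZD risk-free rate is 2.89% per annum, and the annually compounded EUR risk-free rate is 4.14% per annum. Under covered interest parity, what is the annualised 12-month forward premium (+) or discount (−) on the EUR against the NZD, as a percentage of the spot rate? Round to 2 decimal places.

T = 1 year.
F = S · g_NZD/g_EUR = 2.0631 × 1.028900/1.041400 = 2.0383365.
Annualised premium = (F − S)/S × (1/T) = (2.0383365 − 2.0631)/2.0631 ÷ 1 = -1.20%.

-1.20%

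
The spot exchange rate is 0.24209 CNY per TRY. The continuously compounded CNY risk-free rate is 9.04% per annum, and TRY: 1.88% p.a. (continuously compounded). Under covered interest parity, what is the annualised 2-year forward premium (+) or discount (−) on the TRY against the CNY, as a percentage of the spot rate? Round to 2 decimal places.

+7.70%

T = 2 years.
CIP forward (CNY per TRY) = 0.24209 × 1.1981755/1.0383158 = 0.27936232.
Annualised premium = (F − S)/S × (1/T) = (0.27936232 − 0.24209)/0.24209 ÷ 2 = 7.70%.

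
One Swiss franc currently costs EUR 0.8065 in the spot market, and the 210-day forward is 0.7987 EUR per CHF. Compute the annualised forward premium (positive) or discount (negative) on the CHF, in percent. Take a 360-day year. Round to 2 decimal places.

T = 210/360 years.
CHF trades forward at -0.96714% vs spot over the period.
Annualise by dividing by T: -0.0096714 / (210/360) = -0.016580 → -1.66%.

-1.66%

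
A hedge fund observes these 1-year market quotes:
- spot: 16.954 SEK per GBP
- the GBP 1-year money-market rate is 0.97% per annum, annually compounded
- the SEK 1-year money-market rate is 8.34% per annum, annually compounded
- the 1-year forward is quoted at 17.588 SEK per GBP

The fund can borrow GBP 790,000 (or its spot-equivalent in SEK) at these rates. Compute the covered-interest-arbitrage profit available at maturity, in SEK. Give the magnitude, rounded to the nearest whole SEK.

SEK 481,394

T = 1 year.
Route A — deposit GBP, sell forward: 790,000 × 1.009700 × 17.588 = SEK 14,029,296.84.
Route B — convert at spot, deposit SEK: 790,000 × 16.954 × 1.083400 = SEK 14,510,691.24.
The quoted forward undervalues GBP, so borrow GBP, convert to SEK at spot, deposit the SEK at 8.34%, and buy GBP forward at 17.588 to cover the loan.
The gap between the two covered legs is SEK 481,394.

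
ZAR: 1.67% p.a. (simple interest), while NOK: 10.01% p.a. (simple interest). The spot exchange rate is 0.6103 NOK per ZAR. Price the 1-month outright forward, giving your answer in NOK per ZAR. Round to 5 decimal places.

0.61454

T = 1/12 years.
Growth of 1 NOK over T: 1 + 0.1001×1/12 = 1.0083417.
ZAR accumulates by 1 + 0.0167×1/12 = 1.0013917.
Forward (NOK per ZAR) = 0.6103 × 1.0083417 / 1.0013917 = 0.6145357.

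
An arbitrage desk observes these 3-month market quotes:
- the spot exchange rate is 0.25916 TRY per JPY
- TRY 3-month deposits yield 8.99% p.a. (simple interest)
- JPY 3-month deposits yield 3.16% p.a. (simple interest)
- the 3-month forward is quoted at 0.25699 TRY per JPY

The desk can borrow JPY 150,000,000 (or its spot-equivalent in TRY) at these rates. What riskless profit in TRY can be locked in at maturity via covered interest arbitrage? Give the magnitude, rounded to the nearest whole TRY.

TRY 894,660

T = 3/12 years.
Invest the JPY and cover forward: 150,000,000 × 1.007900 × 0.25699 = TRY 38,853,033.15.
Convert at spot and invest in TRY: 150,000,000 × 0.25916 × 1.022475 = TRY 39,747,693.15.
The quoted forward undervalues JPY, so borrow JPY, convert to TRY at spot, deposit the TRY at 8.99%, and buy JPY forward at 0.25699 to cover the loan.
Arbitrage profit = |38,853,033.15 − 39,747,693.15| = TRY 894,660.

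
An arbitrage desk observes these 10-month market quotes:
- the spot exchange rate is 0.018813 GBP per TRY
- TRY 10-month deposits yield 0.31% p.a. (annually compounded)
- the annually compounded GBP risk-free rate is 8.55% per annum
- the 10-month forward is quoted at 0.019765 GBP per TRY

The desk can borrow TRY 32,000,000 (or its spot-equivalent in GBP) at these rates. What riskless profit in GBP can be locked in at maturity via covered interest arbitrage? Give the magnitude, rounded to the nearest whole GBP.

T = 10/12 years.
Keep in TRY, deliver into the forward: 32,000,000·1.00258267·0.019765 = GBP 634,113.49.
Swap to GBP now, deposit: 32,000,000·0.018813·1.07075848 = GBP 644,613.74.
The quoted forward undervalues TRY, so borrow TRY, convert to GBP at spot, deposit the GBP at 8.55%, and buy TRY forward at 0.019765 to cover the loan.
The gap between the two covered legs is GBP 10,500.

GBP 10,500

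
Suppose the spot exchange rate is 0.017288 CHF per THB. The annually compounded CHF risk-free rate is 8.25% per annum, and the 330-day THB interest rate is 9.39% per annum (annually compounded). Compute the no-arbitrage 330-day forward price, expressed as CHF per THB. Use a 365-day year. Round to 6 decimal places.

T = 330/365 years.
CHF accumulates by (1 + 0.0825)^(330/365) = 1.0743025.
THB growth factor: (1 + 0.0939)^(330/365) = 1.0845262.
CIP: F = S · (grow CHF)/(grow THB) = 0.017288 × 1.0743025/1.0845262 = 0.01712503 CHF per THB.

0.017125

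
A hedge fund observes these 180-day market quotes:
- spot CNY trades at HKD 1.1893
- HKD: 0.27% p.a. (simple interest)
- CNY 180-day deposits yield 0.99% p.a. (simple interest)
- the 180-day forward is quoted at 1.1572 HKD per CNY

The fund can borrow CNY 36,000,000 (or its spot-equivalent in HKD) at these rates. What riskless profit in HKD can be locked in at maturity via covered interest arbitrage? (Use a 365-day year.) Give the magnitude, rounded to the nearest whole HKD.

HKD 1,009,220

T = 180/365 years.
Keep in CNY, deliver into the forward: 36,000,000·1.0048821918·1.1572 = HKD 41,862,588.20.
Swap to HKD now, deposit: 36,000,000·1.1893·1.0013315068 = HKD 42,871,808.20.
The quoted forward undervalues CNY, so borrow CNY, convert to HKD at spot, deposit the HKD at 0.27%, and buy CNY forward at 1.1572 to cover the loan.
The gap between the two covered legs is HKD 1,009,220.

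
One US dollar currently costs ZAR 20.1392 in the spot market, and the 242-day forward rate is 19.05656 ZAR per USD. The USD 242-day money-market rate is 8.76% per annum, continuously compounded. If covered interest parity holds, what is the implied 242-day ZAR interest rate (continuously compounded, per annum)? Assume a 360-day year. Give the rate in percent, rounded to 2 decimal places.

0.54%

T = 242/360 years.
F/S = 19.05656/20.1392 = 0.9462422 = (growth of ZAR) / (growth of USD).
USD growth factor: e^(0.0876×242/360) = 1.060655.
That pins the ZAR growth at 1.0036365.
Take logs: ln 1.0036365 / (242/360) = 0.005400, so 0.54%.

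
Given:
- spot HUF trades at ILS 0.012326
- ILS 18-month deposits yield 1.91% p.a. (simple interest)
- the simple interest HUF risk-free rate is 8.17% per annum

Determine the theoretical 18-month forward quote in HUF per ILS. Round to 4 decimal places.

88.5352

T = 18/12 years.
ILS growth factor: 1 + 0.0191×18/12 = 1.028650.
Growth of 1 HUF over T: 1 + 0.0817×18/12 = 1.122550.
Forward (ILS per HUF) = 0.012326 × 1.028650 / 1.122550 = 0.011294944.
Quoted the other way: 1/0.011294944 = 88.5352 HUF per ILS.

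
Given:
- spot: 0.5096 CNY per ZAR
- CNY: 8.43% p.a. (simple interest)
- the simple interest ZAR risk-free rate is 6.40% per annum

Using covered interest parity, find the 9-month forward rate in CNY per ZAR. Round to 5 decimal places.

T = 9/12 years.
Growth of 1 CNY over T: 1 + 0.0843×9/12 = 1.063225.
ZAR growth factor: 1 + 0.0640×9/12 = 1.048000.
CIP: F = S · (grow CNY)/(grow ZAR) = 0.5096 × 1.063225/1.048000 = 0.5170033 CNY per ZAR.

0.51700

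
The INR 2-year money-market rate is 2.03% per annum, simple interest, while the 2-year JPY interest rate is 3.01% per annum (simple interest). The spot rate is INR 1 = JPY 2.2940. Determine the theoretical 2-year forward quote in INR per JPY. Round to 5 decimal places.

0.42786

T = 2 years.
Growth of 1 JPY over T: 1 + 0.0301×2 = 1.060200.
INR accumulates by 1 + 0.0203×2 = 1.040600.
So F = 2.294 × 1.060200 / 1.040600 = 2.337208 (JPY/INR).
Invert for INR per JPY: 1 / 2.337208 = 0.42786.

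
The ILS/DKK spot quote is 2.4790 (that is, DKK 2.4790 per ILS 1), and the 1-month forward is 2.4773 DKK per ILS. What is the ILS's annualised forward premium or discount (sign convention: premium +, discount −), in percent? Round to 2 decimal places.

T = 1/12 years.
(F − S)/S = (2.4773 − 2.479)/2.479 = -0.0006858.
×(1/T) gives -0.82% p.a.

-0.82%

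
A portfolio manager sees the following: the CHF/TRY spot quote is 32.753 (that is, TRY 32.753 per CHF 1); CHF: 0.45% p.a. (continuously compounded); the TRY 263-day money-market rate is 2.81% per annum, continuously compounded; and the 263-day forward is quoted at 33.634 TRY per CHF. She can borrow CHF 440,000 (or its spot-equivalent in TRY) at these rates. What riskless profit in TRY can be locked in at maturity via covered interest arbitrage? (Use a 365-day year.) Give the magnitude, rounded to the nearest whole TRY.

TRY 140,937

T = 263/365 years.
Invest the CHF and cover forward: 440,000 × 1.0032477282 × 33.634 = TRY 14,847,023.00.
Convert at spot and invest in TRY: 440,000 × 32.753 × 1.0204537663 = TRY 14,706,085.77.
The quoted forward overvalues CHF, so borrow TRY, buy CHF at spot, deposit the CHF at 0.45%, and sell the proceeds forward at 33.634.
The gap between the two covered legs is TRY 140,937.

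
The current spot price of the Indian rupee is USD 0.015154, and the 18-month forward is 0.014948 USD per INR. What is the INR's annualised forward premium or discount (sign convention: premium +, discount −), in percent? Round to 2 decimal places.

-0.91%

T = 18/12 years.
INR trades forward at -1.35938% vs spot over the period.
Per annum: -0.0135938 / (18/12) = -0.009063 = -0.91%.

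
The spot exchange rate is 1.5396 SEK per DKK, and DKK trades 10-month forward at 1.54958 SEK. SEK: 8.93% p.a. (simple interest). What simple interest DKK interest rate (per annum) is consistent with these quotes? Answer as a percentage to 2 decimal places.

8.10%

T = 10/12 years.
F/S = 1.54958/1.5396 = 1.0064822 = (growth of SEK) / (growth of DKK).
The SEK side grows by 1 + 0.0893×10/12 = 1.0744167.
Hence g_DKK = 1.067497.
r = (1.067497 − 1)/(10/12) = 0.080996 → 8.10%.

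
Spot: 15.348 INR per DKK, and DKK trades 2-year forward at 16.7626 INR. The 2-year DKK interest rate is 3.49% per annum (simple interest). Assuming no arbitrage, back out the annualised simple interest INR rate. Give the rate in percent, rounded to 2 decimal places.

8.42%

T = 2 years.
F/S = 16.7626/15.348 = 1.0921684 = (growth of INR) / (growth of DKK).
DKK growth factor: 1 + 0.0349×2 = 1.069800.
Hence g_INR = 1.1684018.
(1.1684018 − 1)/T = 0.084201, i.e. 8.42%.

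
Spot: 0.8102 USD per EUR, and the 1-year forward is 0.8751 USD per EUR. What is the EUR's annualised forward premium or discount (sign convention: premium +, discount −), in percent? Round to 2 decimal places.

+8.01%

T = 1 year.
Period premium: (0.8751 − 0.8102)/0.8102 = 0.0801037.
Per annum: 0.0801037 / 1 = 0.080104 = 8.01%.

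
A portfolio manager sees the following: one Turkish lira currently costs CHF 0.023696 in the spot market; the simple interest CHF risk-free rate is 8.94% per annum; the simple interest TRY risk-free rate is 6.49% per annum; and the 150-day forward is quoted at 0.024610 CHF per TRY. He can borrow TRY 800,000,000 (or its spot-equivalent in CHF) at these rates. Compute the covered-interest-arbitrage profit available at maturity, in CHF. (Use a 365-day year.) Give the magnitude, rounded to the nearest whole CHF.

CHF 559,836

T = 150/365 years.
Invest the TRY and cover forward: 800,000,000 × 1.0266712329 × 0.024610 = CHF 20,213,103.23.
Convert at spot and invest in CHF: 800,000,000 × 0.023696 × 1.036739726 = CHF 19,653,267.64.
The quoted forward overvalues TRY, so borrow CHF, buy TRY at spot, deposit the TRY at 6.49%, and sell the proceeds forward at 0.024610.
The gap between the two covered legs is CHF 559,836.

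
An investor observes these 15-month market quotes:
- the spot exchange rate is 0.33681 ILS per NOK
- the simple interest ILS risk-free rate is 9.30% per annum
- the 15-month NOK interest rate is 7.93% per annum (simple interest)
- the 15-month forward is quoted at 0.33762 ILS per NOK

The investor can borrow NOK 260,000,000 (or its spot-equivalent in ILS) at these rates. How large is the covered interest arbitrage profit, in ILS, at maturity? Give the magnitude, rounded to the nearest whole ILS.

ILS 1,268,171

T = 15/12 years.
Keep in NOK, deliver into the forward: 260,000,000·1.099125·0.33762 = ILS 96,482,511.45.
Swap to ILS now, deposit: 260,000,000·0.33681·1.116250 = ILS 97,750,682.25.
The quoted forward undervalues NOK, so borrow NOK, convert to ILS at spot, deposit the ILS at 9.30%, and buy NOK forward at 0.33762 to cover the loan.
Profit = 97,750,682.25 − 96,482,511.45 = ILS 1,268,171.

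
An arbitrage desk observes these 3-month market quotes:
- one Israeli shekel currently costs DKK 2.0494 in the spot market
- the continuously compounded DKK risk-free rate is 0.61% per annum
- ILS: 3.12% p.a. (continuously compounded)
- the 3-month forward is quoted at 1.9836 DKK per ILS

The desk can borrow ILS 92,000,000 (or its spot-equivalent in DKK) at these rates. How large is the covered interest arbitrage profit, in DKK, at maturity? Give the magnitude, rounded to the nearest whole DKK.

T = 3/12 years.
Keep in ILS, deliver into the forward: 92,000,000·1.00783049925·1.9836 = DKK 183,920,197.20.
Swap to DKK now, deposit: 92,000,000·2.0494·1.0015261634 = DKK 188,832,550.17.
The quoted forward undervalues ILS, so borrow ILS, convert to DKK at spot, deposit the DKK at 0.61%, and buy ILS forward at 1.9836 to cover the loan.
Arbitrage profit = |183,920,197.20 − 188,832,550.17| = DKK 4,912,353.

DKK 4,912,353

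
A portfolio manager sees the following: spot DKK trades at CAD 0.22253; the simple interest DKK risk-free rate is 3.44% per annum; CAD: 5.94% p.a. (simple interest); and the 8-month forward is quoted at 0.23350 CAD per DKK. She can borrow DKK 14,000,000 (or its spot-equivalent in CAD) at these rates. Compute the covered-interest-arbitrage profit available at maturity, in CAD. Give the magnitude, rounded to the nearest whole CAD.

T = 8/12 years.
Invest the DKK and cover forward: 14,000,000 × 1.022933333 × 0.23350 = CAD 3,343,969.07.
Convert at spot and invest in CAD: 14,000,000 × 0.22253 × 1.039600 = CAD 3,238,790.63.
The quoted forward overvalues DKK, so borrow CAD, buy DKK at spot, deposit the DKK at 3.44%, and sell the proceeds forward at 0.23350.
The gap between the two covered legs is CAD 105,178.

CAD 105,178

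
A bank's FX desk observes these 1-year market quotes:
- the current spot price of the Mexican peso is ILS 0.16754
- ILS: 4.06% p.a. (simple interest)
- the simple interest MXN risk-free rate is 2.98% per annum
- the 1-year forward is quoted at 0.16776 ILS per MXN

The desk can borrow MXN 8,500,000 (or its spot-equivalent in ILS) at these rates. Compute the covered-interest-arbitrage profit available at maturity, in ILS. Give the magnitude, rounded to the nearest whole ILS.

T = 1 year.
Route A — deposit MXN, sell forward: 8,500,000 × 1.029800 × 0.16776 = ILS 1,468,453.61.
Route B — convert at spot, deposit ILS: 8,500,000 × 0.16754 × 1.040600 = ILS 1,481,908.05.
The quoted forward undervalues MXN, so borrow MXN, convert to ILS at spot, deposit the ILS at 4.06%, and buy MXN forward at 0.16776 to cover the loan.
Arbitrage profit = |1,468,453.61 − 1,481,908.05| = ILS 13,454.

ILS 13,454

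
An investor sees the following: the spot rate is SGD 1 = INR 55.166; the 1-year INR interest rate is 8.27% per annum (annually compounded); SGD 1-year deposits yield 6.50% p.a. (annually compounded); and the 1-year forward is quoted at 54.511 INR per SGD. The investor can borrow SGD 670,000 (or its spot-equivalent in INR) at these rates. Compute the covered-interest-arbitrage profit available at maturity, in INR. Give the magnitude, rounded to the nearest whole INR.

INR 1,121,589

T = 1 year.
Invest the SGD and cover forward: 670,000 × 1.065000 × 54.511 = INR 38,896,324.05.
Convert at spot and invest in INR: 670,000 × 55.166 × 1.082700 = INR 40,017,912.89.
The quoted forward undervalues SGD, so borrow SGD, convert to INR at spot, deposit the INR at 8.27%, and buy SGD forward at 54.511 to cover the loan.
The gap between the two covered legs is INR 1,121,589.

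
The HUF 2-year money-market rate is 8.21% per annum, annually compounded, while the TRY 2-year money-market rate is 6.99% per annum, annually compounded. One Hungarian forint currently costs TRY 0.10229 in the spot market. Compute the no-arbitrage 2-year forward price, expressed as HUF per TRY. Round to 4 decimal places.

10.0004

T = 2 years.
TRY accumulates by (1 + 0.0699)^2 = 1.14468601.
HUF growth factor: (1 + 0.0821)^2 = 1.17094041.
Forward (TRY per HUF) = 0.10229 × 1.14468601 / 1.17094041 = 0.099996491.
Quoted the other way: 1/0.099996491 = 10.0004 HUF per TRY.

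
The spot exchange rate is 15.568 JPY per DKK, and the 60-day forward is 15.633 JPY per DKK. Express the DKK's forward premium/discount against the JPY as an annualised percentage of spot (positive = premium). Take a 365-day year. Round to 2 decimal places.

T = 60/365 years.
(F − S)/S = (15.633 − 15.568)/15.568 = 0.0041752.
×(1/T) gives 2.54% p.a.

+2.54%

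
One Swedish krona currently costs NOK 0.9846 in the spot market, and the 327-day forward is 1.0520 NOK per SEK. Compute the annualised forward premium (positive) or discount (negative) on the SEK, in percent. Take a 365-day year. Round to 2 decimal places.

T = 327/365 years.
SEK trades forward at +6.84542% vs spot over the period.
Annualise by dividing by T: 0.0684542 / (327/365) = 0.076409 → 7.64%.

+7.64%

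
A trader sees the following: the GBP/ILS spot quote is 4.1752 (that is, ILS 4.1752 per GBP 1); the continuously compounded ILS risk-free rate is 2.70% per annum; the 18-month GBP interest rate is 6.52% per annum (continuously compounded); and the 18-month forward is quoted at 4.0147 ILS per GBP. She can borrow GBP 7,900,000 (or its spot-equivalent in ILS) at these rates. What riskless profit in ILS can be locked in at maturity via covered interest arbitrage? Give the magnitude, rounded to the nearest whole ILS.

T = 18/12 years.
Route A — deposit GBP, sell forward: 7,900,000 × 1.1027422146 × 4.0147 = ILS 34,974,715.43.
Route B — convert at spot, deposit ILS: 7,900,000 × 4.1752 × 1.0413313097 = ILS 34,347,355.23.
The quoted forward overvalues GBP, so borrow ILS, buy GBP at spot, deposit the GBP at 6.52%, and sell the proceeds forward at 4.0147.
Arbitrage profit = |34,974,715.43 − 34,347,355.23| = ILS 627,360.

ILS 627,360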